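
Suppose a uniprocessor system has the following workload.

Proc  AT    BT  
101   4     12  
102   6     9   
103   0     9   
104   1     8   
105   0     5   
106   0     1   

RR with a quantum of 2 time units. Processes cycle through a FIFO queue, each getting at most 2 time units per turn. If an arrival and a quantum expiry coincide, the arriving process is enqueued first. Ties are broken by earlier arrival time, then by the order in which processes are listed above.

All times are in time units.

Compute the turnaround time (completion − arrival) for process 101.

40

Schedule: | 103 0-2 | 105 2-4 | 106 4-5 | 104 5-7 | 103 7-9 | 101 9-11 | 105 11-13 | 102 13-15 | 104 15-17 | 103 17-19 | 101 19-21 | 105 21-22 | 102 22-24 | 104 24-26 | 103 26-28 | 101 28-30 | 102 30-32 | 104 32-34 | 103 34-35 | 101 35-37 | 102 37-39 | 101 39-41 | 102 41-42 | 101 42-44 |
Completion: 101=44  102=42  103=35  104=34  105=22  106=5
Turnaround (C−A): 101=40  102=36  103=35  104=33  105=22  106=5
Turnaround(101) = completion − arrival = 44 − 4 = 40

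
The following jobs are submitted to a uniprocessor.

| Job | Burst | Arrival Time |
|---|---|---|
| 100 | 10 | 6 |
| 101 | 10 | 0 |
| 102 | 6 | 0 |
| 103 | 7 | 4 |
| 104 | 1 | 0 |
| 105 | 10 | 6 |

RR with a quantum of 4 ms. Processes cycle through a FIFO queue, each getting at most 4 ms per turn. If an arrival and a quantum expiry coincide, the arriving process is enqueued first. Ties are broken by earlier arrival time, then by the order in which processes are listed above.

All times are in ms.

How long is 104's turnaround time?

Gantt: | 101 0-4 | 102 4-8 | 104 8-9 | 103 9-13 | 101 13-17 | 100 17-21 | 105 21-25 | 102 25-27 | 103 27-30 | 101 30-32 | 100 32-36 | 105 36-40 | 100 40-42 | 105 42-44 |
Completion: 100=42  101=32  102=27  103=30  104=9  105=44
Turnaround(104) = completion − arrival = 9 − 0 = 9

9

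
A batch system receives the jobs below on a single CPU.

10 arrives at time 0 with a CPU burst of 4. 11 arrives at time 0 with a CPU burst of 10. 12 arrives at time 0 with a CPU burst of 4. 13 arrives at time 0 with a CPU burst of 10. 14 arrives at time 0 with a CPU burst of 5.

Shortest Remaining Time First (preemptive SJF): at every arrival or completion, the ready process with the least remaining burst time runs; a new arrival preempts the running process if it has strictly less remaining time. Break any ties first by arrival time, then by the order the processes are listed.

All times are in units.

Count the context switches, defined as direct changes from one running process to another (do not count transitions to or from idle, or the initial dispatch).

4

Timeline: | 10 0-4 | 12 4-8 | 14 8-13 | 11 13-23 | 13 23-33 |
Completion: 10=4  11=23  12=8  13=33  14=13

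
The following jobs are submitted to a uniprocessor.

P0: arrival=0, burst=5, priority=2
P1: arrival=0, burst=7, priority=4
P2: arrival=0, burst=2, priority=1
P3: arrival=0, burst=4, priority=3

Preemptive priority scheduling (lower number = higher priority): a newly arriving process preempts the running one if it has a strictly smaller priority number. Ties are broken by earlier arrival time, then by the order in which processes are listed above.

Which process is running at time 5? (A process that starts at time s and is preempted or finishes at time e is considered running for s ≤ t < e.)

P0

Timeline: | P2 0-2 | P0 2-7 | P3 7-11 | P1 11-18 |
Completion: P0=7  P1=18  P2=2  P3=11
Turnaround (C−A): P0=7  P1=18  P2=2  P3=11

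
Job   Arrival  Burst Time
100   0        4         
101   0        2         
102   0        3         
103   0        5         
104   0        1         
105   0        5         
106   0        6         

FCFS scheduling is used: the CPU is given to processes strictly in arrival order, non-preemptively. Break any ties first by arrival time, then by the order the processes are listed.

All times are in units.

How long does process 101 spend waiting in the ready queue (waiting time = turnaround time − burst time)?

Timeline: | 100 0-4 | 101 4-6 | 102 6-9 | 103 9-14 | 104 14-15 | 105 15-20 | 106 20-26 |
Completion: 100=4  101=6  102=9  103=14  104=15  105=20  106=26
Turnaround (C−A): 100=4  101=6  102=9  103=14  104=15  105=20  106=26
Waiting(101) = turnaround − burst = 6 − 2 = 4

4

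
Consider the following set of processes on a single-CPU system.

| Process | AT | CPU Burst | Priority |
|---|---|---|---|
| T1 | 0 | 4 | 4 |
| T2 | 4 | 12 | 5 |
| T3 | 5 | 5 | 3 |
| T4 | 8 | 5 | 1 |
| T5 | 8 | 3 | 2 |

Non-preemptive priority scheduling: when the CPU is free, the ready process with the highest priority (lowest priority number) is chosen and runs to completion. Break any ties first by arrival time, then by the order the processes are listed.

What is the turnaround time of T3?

24

Gantt: | T1 0-4 | T2 4-16 | T4 16-21 | T5 21-24 | T3 24-29 |
Completion: T1=4  T2=16  T3=29  T4=21  T5=24
Turnaround(T3) = completion − arrival = 29 − 5 = 24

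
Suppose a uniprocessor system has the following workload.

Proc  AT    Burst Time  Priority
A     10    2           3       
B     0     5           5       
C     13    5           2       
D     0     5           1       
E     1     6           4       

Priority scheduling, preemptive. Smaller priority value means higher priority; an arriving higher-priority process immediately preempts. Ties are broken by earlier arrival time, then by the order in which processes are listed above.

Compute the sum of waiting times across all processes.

24

Timeline: | D 0-5 | E 5-10 | A 10-12 | E 12-13 | C 13-18 | B 18-23 |
Completion: A=12  B=23  C=18  D=5  E=13
Turnaround (C−A): A=2  B=23  C=5  D=5  E=12
Waiting = turnaround − burst: A=0, B=18, C=0, D=0, E=6
Total waiting = 0 + 18 + 0 + 0 + 6 = 24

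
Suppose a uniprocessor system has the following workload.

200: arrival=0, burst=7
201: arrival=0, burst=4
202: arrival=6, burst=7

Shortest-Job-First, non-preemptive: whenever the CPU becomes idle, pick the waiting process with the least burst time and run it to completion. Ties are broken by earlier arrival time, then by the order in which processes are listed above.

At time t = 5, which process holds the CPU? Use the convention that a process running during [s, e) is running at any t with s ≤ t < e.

200

Schedule: | 201 0-4 | 200 4-11 | 202 11-18 |
Completion: 200=11  201=4  202=18
Turnaround (C−A): 200=11  201=4  202=12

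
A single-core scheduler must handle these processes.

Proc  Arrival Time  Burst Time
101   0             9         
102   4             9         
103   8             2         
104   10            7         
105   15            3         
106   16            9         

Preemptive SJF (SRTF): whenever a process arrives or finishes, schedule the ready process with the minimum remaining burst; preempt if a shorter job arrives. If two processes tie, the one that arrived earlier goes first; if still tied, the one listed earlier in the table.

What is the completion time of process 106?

Schedule: | 101 0-9 | 103 9-11 | 104 11-18 | 105 18-21 | 102 21-30 | 106 30-39 |
Completion: 101=9  102=30  103=11  104=18  105=21  106=39
Turnaround (C−A): 101=9  102=26  103=3  104=8  105=6  106=23

39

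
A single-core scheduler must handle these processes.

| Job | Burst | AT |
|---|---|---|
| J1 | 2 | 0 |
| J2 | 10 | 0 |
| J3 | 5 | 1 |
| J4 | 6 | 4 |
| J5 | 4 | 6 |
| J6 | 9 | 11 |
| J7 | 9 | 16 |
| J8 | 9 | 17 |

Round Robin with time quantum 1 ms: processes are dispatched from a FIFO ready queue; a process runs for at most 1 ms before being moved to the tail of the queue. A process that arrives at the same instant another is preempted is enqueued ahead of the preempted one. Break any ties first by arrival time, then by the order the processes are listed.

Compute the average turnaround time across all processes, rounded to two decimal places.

28.25

Schedule: | J1 0-1 | J2 1-2 | J3 2-3 | J1 3-4 | J2 4-5 | J3 5-6 | J4 6-7 | J2 7-8 | J5 8-9 | J3 9-10 | J4 10-11 | J2 11-12 | J5 12-13 | J3 13-14 | J6 14-15 | J4 15-16 | J2 16-17 | J5 17-18 | J3 18-19 | J6 19-20 | J7 20-21 | J4 21-22 | J8 22-23 | J2 23-24 | J5 24-25 | J6 25-26 | J7 26-27 | J4 27-28 | J8 28-29 | J2 29-30 | J6 30-31 | J7 31-32 | J4 32-33 | J8 33-34 | J2 34-35 | J6 35-36 | J7 36-37 | J8 37-38 | J2 38-39 | J6 39-40 | J7 40-41 | J8 41-42 | J2 42-43 | J6 43-44 | J7 44-45 | J8 45-46 | J6 46-47 | J7 47-48 | J8 48-49 | J6 49-50 | J7 50-51 | J8 51-52 | J7 52-53 | J8 53-54 |
Completion: J1=4  J2=43  J3=19  J4=33  J5=25  J6=50  J7=53  J8=54
Turnaround (C−A): J1=4  J2=43  J3=18  J4=29  J5=19  J6=39  J7=37  J8=37
Turnaround times: J1=4, J2=43, J3=18, J4=29, J5=19, J6=39, J7=37, J8=37
Average turnaround = (4+43+18+29+19+39+37+37) / 8 = 226/8 = 28.25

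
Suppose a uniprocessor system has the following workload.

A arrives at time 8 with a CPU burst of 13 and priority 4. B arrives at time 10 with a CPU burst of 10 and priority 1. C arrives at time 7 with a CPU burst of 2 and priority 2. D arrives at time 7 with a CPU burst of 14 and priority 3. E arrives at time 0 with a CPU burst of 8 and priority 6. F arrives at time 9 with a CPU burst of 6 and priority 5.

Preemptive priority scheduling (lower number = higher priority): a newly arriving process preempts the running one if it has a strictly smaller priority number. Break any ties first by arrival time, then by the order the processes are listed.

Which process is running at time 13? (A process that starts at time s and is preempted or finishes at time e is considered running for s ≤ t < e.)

Gantt: | E 0-7 | C 7-9 | D 9-10 | B 10-20 | D 20-33 | A 33-46 | F 46-52 | E 52-53 |
Completion: A=46  B=20  C=9  D=33  E=53  F=52

B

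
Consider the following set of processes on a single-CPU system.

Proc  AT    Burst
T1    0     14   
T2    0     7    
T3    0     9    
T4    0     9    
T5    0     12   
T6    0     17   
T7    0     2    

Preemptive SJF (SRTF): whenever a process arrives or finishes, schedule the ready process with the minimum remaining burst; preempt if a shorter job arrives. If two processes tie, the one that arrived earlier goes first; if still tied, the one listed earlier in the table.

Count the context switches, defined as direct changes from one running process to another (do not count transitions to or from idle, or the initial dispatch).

6

Gantt: | T7 0-2 | T2 2-9 | T3 9-18 | T4 18-27 | T5 27-39 | T1 39-53 | T6 53-70 |
Completion: T1=53  T2=9  T3=18  T4=27  T5=39  T6=70  T7=2
Turnaround (C−A): T1=53  T2=9  T3=18  T4=27  T5=39  T6=70  T7=2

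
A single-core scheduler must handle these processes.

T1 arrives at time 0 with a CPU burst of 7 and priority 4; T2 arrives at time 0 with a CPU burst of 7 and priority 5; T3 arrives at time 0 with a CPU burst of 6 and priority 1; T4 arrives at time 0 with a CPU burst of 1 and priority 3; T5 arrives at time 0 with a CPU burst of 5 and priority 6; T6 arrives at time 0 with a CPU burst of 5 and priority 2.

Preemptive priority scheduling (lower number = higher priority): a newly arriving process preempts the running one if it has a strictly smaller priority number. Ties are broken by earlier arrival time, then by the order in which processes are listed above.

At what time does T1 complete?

Timeline: | T3 0-6 | T6 6-11 | T4 11-12 | T1 12-19 | T2 19-26 | T5 26-31 |
Completion: T1=19  T2=26  T3=6  T4=12  T5=31  T6=11
Turnaround (C−A): T1=19  T2=26  T3=6  T4=12  T5=31  T6=11

19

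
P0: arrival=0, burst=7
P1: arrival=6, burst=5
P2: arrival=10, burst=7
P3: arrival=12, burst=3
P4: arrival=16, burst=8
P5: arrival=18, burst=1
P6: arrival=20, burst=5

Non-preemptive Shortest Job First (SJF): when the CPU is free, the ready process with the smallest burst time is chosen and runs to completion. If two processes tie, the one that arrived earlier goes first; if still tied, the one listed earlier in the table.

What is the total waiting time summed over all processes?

Timeline: | P0 0-7 | P1 7-12 | P3 12-15 | P2 15-22 | P5 22-23 | P6 23-28 | P4 28-36 |
Completion: P0=7  P1=12  P2=22  P3=15  P4=36  P5=23  P6=28
Turnaround (C−A): P0=7  P1=6  P2=12  P3=3  P4=20  P5=5  P6=8
Waiting = turnaround − burst: P0=0, P1=1, P2=5, P3=0, P4=12, P5=4, P6=3
Total waiting = 0 + 1 + 5 + 0 + 12 + 4 + 3 = 25

25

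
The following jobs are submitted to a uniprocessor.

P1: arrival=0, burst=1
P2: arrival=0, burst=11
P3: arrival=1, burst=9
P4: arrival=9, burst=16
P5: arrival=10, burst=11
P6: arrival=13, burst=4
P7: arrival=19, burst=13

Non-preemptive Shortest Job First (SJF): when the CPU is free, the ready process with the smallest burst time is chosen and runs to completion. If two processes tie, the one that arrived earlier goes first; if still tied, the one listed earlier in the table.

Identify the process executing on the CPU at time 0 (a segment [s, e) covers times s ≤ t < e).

P1

Gantt: | P1 0-1 | P3 1-10 | P2 10-21 | P6 21-25 | P5 25-36 | P7 36-49 | P4 49-65 |
Completion: P1=1  P2=21  P3=10  P4=65  P5=36  P6=25  P7=49
Turnaround (C−A): P1=1  P2=21  P3=9  P4=56  P5=26  P6=12  P7=30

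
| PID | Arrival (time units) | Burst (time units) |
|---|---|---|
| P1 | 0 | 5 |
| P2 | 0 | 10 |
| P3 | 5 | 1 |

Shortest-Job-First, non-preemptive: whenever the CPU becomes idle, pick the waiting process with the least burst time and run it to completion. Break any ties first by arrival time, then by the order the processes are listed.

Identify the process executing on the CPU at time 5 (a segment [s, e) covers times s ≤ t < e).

P3

Gantt: | P1 0-5 | P3 5-6 | P2 6-16 |
Completion: P1=5  P2=16  P3=6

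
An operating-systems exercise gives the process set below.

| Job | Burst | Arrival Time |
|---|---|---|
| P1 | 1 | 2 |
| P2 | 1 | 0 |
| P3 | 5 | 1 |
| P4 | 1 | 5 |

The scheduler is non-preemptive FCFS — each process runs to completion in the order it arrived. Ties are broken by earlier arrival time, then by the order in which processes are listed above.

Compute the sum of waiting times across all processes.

Schedule: | P2 0-1 | P3 1-6 | P1 6-7 | P4 7-8 |
Completion: P1=7  P2=1  P3=6  P4=8
Waiting = turnaround − burst: P1=4, P2=0, P3=0, P4=2
Total waiting = 4 + 0 + 0 + 2 = 6

6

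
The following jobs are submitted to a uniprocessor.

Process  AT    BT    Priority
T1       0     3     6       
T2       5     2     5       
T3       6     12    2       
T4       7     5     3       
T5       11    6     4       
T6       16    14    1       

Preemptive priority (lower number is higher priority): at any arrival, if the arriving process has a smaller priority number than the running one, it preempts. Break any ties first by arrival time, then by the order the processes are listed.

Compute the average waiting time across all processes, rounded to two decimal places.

17.00

Timeline: | T1 0-3 | idle 3-5 | T2 5-6 | T3 6-16 | T6 16-30 | T3 30-32 | T4 32-37 | T5 37-43 | T2 43-44 |
Completion: T1=3  T2=44  T3=32  T4=37  T5=43  T6=30
Waiting times: T1=0, T2=37, T3=14, T4=25, T5=26, T6=0
Average waiting = (0+37+14+25+26+0) / 6 = 102/6 = 17.00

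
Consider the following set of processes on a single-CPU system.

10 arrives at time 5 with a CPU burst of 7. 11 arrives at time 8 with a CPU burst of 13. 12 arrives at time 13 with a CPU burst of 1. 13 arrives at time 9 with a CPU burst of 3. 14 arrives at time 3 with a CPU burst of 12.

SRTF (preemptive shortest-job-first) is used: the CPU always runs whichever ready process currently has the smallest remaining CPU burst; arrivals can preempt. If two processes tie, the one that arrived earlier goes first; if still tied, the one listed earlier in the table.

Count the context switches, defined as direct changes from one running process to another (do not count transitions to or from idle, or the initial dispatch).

Timeline: | idle 0-3 | 14 3-5 | 10 5-12 | 13 12-13 | 12 13-14 | 13 14-16 | 14 16-26 | 11 26-39 |
Completion: 10=12  11=39  12=14  13=16  14=26

6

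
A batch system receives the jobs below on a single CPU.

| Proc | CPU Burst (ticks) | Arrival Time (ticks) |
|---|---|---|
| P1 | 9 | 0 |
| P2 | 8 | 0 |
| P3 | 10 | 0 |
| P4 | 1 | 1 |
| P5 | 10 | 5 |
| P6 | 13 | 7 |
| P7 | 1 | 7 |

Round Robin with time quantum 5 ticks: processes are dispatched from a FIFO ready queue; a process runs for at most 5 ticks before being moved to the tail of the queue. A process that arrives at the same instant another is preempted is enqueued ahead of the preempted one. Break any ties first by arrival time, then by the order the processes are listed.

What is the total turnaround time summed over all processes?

221

Gantt: | P1 0-5 | P2 5-10 | P3 10-15 | P4 15-16 | P5 16-21 | P1 21-25 | P6 25-30 | P7 30-31 | P2 31-34 | P3 34-39 | P5 39-44 | P6 44-52 |
Completion: P1=25  P2=34  P3=39  P4=16  P5=44  P6=52  P7=31
Turnaround (C−A): P1=25  P2=34  P3=39  P4=15  P5=39  P6=45  P7=24
Turnaround = completion − arrival: P1=25, P2=34, P3=39, P4=15, P5=39, P6=45, P7=24
Total turnaround = 25 + 34 + 39 + 15 + 39 + 45 + 24 = 221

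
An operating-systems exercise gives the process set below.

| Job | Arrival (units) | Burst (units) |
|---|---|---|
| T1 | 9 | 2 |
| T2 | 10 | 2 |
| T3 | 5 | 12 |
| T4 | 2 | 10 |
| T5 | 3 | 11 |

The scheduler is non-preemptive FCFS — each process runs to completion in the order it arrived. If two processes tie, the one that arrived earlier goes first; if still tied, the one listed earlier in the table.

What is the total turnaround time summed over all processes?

117

Schedule: | idle 0-2 | T4 2-12 | T5 12-23 | T3 23-35 | T1 35-37 | T2 37-39 |
Completion: T1=37  T2=39  T3=35  T4=12  T5=23
Turnaround = completion − arrival: T1=28, T2=29, T3=30, T4=10, T5=20
Total turnaround = 28 + 29 + 30 + 10 + 20 = 117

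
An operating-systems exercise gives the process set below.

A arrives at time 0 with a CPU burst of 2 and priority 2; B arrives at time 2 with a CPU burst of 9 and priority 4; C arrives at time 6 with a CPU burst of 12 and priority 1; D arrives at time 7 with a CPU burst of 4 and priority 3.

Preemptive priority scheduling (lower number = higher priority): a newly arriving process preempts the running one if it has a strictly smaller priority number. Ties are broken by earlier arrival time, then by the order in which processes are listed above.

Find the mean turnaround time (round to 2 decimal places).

13.50

Schedule: | A 0-2 | B 2-6 | C 6-18 | D 18-22 | B 22-27 |
Completion: A=2  B=27  C=18  D=22
Turnaround (C−A): A=2  B=25  C=12  D=15
Turnaround times: A=2, B=25, C=12, D=15
Average turnaround = (2+25+12+15) / 4 = 54/4 = 13.50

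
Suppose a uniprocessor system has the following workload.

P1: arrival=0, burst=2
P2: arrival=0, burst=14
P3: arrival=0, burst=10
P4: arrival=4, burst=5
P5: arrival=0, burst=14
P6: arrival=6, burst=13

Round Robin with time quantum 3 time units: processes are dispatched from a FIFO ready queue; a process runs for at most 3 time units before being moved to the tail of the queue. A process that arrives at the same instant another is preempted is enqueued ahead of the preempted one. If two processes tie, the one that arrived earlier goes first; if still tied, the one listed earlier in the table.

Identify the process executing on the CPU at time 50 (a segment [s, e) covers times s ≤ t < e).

P2

Timeline: | P1 0-2 | P2 2-5 | P3 5-8 | P5 8-11 | P4 11-14 | P2 14-17 | P6 17-20 | P3 20-23 | P5 23-26 | P4 26-28 | P2 28-31 | P6 31-34 | P3 34-37 | P5 37-40 | P2 40-43 | P6 43-46 | P3 46-47 | P5 47-50 | P2 50-52 | P6 52-55 | P5 55-57 | P6 57-58 |
Completion: P1=2  P2=52  P3=47  P4=28  P5=57  P6=58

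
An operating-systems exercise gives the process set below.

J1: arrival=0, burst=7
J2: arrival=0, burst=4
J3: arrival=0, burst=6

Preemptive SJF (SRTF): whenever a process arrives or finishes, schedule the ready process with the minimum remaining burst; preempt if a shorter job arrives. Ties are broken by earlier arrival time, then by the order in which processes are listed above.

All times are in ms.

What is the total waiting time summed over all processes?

14

Gantt: | J2 0-4 | J3 4-10 | J1 10-17 |
Completion: J1=17  J2=4  J3=10
Turnaround (C−A): J1=17  J2=4  J3=10
Waiting = turnaround − burst: J1=10, J2=0, J3=4
Total waiting = 10 + 0 + 4 = 14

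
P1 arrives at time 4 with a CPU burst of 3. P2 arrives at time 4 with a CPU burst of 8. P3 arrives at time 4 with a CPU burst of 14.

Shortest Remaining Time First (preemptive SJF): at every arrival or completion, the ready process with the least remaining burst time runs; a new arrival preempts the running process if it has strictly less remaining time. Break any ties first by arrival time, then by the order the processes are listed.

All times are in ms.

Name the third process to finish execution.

P3

Gantt: | idle 0-4 | P1 4-7 | P2 7-15 | P3 15-29 |
Completion: P1=7  P2=15  P3=29
Finish order: P1 → P2 → P3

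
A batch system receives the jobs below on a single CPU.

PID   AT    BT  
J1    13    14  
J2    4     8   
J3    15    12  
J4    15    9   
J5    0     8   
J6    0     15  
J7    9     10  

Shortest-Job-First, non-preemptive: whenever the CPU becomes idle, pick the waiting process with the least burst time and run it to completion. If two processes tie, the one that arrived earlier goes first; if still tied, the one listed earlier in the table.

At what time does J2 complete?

Gantt: | J5 0-8 | J2 8-16 | J4 16-25 | J7 25-35 | J3 35-47 | J1 47-61 | J6 61-76 |
Completion: J1=61  J2=16  J3=47  J4=25  J5=8  J6=76  J7=35

16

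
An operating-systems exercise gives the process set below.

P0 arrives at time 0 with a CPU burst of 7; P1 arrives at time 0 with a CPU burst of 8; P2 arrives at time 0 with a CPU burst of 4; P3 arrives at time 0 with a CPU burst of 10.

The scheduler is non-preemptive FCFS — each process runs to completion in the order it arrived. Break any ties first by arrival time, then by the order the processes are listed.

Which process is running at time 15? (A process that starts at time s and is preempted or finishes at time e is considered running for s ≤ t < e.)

Timeline: | P0 0-7 | P1 7-15 | P2 15-19 | P3 19-29 |
Completion: P0=7  P1=15  P2=19  P3=29
Turnaround (C−A): P0=7  P1=15  P2=19  P3=29

P2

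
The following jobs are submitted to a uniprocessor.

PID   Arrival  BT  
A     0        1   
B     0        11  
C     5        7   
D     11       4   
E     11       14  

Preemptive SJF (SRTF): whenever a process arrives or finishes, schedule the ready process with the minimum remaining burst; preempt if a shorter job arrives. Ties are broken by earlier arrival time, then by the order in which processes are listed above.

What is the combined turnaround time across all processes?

62

Timeline: | A 0-1 | B 1-12 | D 12-16 | C 16-23 | E 23-37 |
Completion: A=1  B=12  C=23  D=16  E=37
Turnaround (C−A): A=1  B=12  C=18  D=5  E=26
Turnaround = completion − arrival: A=1, B=12, C=18, D=5, E=26
Total turnaround = 1 + 12 + 18 + 5 + 26 = 62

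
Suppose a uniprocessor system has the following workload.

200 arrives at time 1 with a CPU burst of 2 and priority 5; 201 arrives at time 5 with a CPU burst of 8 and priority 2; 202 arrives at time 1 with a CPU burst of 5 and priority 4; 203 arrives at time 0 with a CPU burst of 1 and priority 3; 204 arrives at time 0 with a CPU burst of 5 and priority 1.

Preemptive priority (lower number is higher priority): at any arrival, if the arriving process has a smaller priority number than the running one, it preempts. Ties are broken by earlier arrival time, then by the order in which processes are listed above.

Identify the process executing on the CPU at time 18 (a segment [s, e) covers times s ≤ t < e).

Schedule: | 204 0-5 | 201 5-13 | 203 13-14 | 202 14-19 | 200 19-21 |
Completion: 200=21  201=13  202=19  203=14  204=5

202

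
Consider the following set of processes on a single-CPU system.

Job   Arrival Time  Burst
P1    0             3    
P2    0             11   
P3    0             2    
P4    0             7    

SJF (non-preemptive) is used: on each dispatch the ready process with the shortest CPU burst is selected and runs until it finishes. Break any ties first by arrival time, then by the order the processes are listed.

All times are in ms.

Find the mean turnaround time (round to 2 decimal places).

10.50

Timeline: | P3 0-2 | P1 2-5 | P4 5-12 | P2 12-23 |
Completion: P1=5  P2=23  P3=2  P4=12
Turnaround times: P1=5, P2=23, P3=2, P4=12
Average turnaround = (5+23+2+12) / 4 = 42/4 = 10.50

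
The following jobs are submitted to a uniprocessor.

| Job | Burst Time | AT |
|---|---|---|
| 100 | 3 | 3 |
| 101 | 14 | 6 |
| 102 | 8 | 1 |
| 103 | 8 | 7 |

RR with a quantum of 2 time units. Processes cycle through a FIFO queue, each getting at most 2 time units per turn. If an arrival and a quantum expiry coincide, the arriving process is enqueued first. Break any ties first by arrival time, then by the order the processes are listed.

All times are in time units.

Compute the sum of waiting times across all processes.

40

Gantt: | idle 0-1 | 102 1-3 | 100 3-5 | 102 5-7 | 100 7-8 | 101 8-10 | 103 10-12 | 102 12-14 | 101 14-16 | 103 16-18 | 102 18-20 | 101 20-22 | 103 22-24 | 101 24-26 | 103 26-28 | 101 28-34 |
Completion: 100=8  101=34  102=20  103=28
Turnaround (C−A): 100=5  101=28  102=19  103=21
Waiting = turnaround − burst: 100=2, 101=14, 102=11, 103=13
Total waiting = 2 + 14 + 11 + 13 = 40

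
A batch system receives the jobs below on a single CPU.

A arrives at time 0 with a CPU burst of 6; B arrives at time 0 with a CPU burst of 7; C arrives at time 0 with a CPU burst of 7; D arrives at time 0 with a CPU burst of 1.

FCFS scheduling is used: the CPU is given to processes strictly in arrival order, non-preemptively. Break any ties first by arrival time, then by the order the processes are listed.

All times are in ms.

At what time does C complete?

Timeline: | A 0-6 | B 6-13 | C 13-20 | D 20-21 |
Completion: A=6  B=13  C=20  D=21

20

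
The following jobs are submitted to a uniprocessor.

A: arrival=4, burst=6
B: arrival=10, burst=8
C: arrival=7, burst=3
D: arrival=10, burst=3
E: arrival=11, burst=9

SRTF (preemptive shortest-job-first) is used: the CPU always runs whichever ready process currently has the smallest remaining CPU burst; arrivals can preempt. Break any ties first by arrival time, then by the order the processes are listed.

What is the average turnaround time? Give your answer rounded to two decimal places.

10.80

Schedule: | idle 0-4 | A 4-10 | C 10-13 | D 13-16 | B 16-24 | E 24-33 |
Completion: A=10  B=24  C=13  D=16  E=33
Turnaround (C−A): A=6  B=14  C=6  D=6  E=22
Turnaround times: A=6, B=14, C=6, D=6, E=22
Average turnaround = (6+14+6+6+22) / 5 = 54/5 = 10.80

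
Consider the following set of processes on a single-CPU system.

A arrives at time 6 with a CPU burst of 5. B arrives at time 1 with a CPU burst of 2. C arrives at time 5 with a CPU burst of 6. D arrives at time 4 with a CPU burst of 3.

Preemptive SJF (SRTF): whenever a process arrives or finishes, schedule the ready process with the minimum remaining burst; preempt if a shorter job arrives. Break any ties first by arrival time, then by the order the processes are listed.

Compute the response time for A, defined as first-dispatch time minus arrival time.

Timeline: | idle 0-1 | B 1-3 | idle 3-4 | D 4-7 | A 7-12 | C 12-18 |
Completion: A=12  B=3  C=18  D=7
Turnaround (C−A): A=6  B=2  C=13  D=3
Response(A) = first start − arrival = 7 − 6 = 1

1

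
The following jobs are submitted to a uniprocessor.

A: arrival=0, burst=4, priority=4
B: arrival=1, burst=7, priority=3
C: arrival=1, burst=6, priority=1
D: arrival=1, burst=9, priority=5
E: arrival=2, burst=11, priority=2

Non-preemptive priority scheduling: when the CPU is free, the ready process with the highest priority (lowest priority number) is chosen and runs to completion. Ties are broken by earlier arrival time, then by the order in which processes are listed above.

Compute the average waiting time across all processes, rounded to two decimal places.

11.60

Gantt: | A 0-4 | C 4-10 | E 10-21 | B 21-28 | D 28-37 |
Completion: A=4  B=28  C=10  D=37  E=21
Turnaround (C−A): A=4  B=27  C=9  D=36  E=19
Waiting times: A=0, B=20, C=3, D=27, E=8
Average waiting = (0+20+3+27+8) / 5 = 58/5 = 11.60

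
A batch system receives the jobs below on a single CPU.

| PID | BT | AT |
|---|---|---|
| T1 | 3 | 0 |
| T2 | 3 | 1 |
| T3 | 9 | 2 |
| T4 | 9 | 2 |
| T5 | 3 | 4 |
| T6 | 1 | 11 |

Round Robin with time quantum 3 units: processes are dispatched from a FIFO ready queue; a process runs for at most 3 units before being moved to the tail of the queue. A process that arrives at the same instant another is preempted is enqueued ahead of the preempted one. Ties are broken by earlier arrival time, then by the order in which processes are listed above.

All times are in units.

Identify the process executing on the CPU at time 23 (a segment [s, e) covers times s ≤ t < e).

Gantt: | T1 0-3 | T2 3-6 | T3 6-9 | T4 9-12 | T5 12-15 | T3 15-18 | T6 18-19 | T4 19-22 | T3 22-25 | T4 25-28 |
Completion: T1=3  T2=6  T3=25  T4=28  T5=15  T6=19

T3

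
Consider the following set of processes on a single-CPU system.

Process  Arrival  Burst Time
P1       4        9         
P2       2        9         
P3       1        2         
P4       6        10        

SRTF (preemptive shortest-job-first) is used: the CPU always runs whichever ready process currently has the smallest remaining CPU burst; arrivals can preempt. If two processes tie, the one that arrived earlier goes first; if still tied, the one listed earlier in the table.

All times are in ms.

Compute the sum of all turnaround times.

Schedule: | idle 0-1 | P3 1-3 | P2 3-12 | P1 12-21 | P4 21-31 |
Completion: P1=21  P2=12  P3=3  P4=31
Turnaround (C−A): P1=17  P2=10  P3=2  P4=25
Turnaround = completion − arrival: P1=17, P2=10, P3=2, P4=25
Total turnaround = 17 + 10 + 2 + 25 = 54

54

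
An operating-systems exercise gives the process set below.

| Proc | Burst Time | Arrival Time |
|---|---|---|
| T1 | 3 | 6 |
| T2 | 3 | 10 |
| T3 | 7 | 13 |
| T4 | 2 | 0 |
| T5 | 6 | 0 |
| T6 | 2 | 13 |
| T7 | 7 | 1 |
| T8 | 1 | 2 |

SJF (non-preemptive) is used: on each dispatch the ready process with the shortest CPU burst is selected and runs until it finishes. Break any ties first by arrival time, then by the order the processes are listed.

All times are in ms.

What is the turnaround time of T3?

Schedule: | T4 0-2 | T8 2-3 | T5 3-9 | T1 9-12 | T2 12-15 | T6 15-17 | T7 17-24 | T3 24-31 |
Completion: T1=12  T2=15  T3=31  T4=2  T5=9  T6=17  T7=24  T8=3
Turnaround (C−A): T1=6  T2=5  T3=18  T4=2  T5=9  T6=4  T7=23  T8=1
Turnaround(T3) = completion − arrival = 31 − 13 = 18

18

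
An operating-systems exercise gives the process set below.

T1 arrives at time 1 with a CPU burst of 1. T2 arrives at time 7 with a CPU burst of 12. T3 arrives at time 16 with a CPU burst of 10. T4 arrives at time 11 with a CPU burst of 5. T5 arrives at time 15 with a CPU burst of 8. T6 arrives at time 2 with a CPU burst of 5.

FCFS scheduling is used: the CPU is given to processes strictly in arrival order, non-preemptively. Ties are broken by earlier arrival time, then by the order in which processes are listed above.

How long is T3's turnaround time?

Schedule: | idle 0-1 | T1 1-2 | T6 2-7 | T2 7-19 | T4 19-24 | T5 24-32 | T3 32-42 |
Completion: T1=2  T2=19  T3=42  T4=24  T5=32  T6=7
Turnaround(T3) = completion − arrival = 42 − 16 = 26

26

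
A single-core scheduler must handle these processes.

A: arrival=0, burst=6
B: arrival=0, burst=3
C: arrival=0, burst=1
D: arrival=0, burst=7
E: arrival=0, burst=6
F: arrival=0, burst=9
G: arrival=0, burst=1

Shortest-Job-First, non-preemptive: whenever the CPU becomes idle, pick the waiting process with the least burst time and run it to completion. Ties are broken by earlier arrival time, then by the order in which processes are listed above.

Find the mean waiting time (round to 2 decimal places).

Schedule: | C 0-1 | G 1-2 | B 2-5 | A 5-11 | E 11-17 | D 17-24 | F 24-33 |
Completion: A=11  B=5  C=1  D=24  E=17  F=33  G=2
Waiting times: A=5, B=2, C=0, D=17, E=11, F=24, G=1
Average waiting = (5+2+0+17+11+24+1) / 7 = 60/7 = 8.57

8.57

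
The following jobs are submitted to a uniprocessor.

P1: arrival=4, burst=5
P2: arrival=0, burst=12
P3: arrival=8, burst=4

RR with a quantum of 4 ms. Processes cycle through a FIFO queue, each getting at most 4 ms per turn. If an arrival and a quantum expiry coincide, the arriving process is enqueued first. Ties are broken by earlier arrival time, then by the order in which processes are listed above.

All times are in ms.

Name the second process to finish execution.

Timeline: | P2 0-4 | P1 4-8 | P2 8-12 | P3 12-16 | P1 16-17 | P2 17-21 |
Completion: P1=17  P2=21  P3=16
Turnaround (C−A): P1=13  P2=21  P3=8
Finish order: P3 → P1 → P2

P1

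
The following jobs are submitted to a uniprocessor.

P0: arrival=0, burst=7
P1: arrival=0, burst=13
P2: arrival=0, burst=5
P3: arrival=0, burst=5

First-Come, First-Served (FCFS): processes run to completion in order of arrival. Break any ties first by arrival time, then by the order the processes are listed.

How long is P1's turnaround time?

20

Timeline: | P0 0-7 | P1 7-20 | P2 20-25 | P3 25-30 |
Completion: P0=7  P1=20  P2=25  P3=30
Turnaround (C−A): P0=7  P1=20  P2=25  P3=30
Turnaround(P1) = completion − arrival = 20 − 0 = 20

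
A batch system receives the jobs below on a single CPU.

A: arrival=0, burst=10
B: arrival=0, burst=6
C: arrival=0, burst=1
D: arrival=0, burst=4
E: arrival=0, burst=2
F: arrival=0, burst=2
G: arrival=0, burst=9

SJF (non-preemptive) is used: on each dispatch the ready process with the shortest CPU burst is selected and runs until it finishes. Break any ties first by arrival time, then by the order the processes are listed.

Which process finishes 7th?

A

Schedule: | C 0-1 | E 1-3 | F 3-5 | D 5-9 | B 9-15 | G 15-24 | A 24-34 |
Completion: A=34  B=15  C=1  D=9  E=3  F=5  G=24
Turnaround (C−A): A=34  B=15  C=1  D=9  E=3  F=5  G=24
Finish order: C → E → F → D → B → G → A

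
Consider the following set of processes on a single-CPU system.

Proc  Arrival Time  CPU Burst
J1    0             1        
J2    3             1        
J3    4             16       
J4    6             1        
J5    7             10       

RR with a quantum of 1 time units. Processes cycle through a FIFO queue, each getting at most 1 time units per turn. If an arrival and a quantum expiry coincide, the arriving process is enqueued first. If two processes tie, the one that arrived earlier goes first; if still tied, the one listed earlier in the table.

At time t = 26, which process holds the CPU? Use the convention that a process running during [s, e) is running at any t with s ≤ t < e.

J5

Schedule: | J1 0-1 | idle 1-3 | J2 3-4 | J3 4-6 | J4 6-7 | J3 7-8 | J5 8-9 | J3 9-10 | J5 10-11 | J3 11-12 | J5 12-13 | J3 13-14 | J5 14-15 | J3 15-16 | J5 16-17 | J3 17-18 | J5 18-19 | J3 19-20 | J5 20-21 | J3 21-22 | J5 22-23 | J3 23-24 | J5 24-25 | J3 25-26 | J5 26-27 | J3 27-31 |
Completion: J1=1  J2=4  J3=31  J4=7  J5=27
Turnaround (C−A): J1=1  J2=1  J3=27  J4=1  J5=20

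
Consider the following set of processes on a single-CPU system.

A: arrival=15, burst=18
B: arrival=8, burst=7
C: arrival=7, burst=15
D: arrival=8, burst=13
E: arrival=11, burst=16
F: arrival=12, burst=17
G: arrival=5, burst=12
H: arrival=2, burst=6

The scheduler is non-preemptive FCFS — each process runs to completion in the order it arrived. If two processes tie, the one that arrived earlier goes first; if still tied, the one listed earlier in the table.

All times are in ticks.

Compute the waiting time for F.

Schedule: | idle 0-2 | H 2-8 | G 8-20 | C 20-35 | B 35-42 | D 42-55 | E 55-71 | F 71-88 | A 88-106 |
Completion: A=106  B=42  C=35  D=55  E=71  F=88  G=20  H=8
Turnaround (C−A): A=91  B=34  C=28  D=47  E=60  F=76  G=15  H=6
Waiting(F) = turnaround − burst = 76 − 17 = 59

59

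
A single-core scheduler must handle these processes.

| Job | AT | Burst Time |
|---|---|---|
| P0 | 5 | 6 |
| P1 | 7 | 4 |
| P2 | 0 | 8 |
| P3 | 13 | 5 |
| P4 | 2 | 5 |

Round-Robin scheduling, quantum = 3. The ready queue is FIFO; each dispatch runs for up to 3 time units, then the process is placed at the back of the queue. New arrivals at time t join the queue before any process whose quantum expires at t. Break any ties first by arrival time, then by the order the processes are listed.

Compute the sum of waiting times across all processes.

Schedule: | P2 0-3 | P4 3-6 | P2 6-9 | P0 9-12 | P4 12-14 | P1 14-17 | P2 17-19 | P0 19-22 | P3 22-25 | P1 25-26 | P3 26-28 |
Completion: P0=22  P1=26  P2=19  P3=28  P4=14
Turnaround (C−A): P0=17  P1=19  P2=19  P3=15  P4=12
Waiting = turnaround − burst: P0=11, P1=15, P2=11, P3=10, P4=7
Total waiting = 11 + 15 + 11 + 10 + 7 = 54

54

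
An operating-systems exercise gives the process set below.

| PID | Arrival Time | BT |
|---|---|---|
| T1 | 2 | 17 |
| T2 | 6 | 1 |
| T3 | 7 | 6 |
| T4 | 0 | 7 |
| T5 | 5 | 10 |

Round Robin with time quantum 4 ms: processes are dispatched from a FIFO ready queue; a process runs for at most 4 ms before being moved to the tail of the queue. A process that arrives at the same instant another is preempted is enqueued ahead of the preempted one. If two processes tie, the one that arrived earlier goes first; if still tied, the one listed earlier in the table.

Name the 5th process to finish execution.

T1

Schedule: | T4 0-4 | T1 4-8 | T4 8-11 | T5 11-15 | T2 15-16 | T3 16-20 | T1 20-24 | T5 24-28 | T3 28-30 | T1 30-34 | T5 34-36 | T1 36-41 |
Completion: T1=41  T2=16  T3=30  T4=11  T5=36
Finish order: T4 → T2 → T3 → T5 → T1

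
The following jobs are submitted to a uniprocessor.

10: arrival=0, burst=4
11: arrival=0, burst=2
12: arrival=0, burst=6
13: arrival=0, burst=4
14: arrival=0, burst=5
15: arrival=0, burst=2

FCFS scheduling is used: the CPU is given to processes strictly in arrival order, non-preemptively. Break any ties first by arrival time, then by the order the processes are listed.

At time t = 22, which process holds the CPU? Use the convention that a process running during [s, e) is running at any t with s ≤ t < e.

Timeline: | 10 0-4 | 11 4-6 | 12 6-12 | 13 12-16 | 14 16-21 | 15 21-23 |
Completion: 10=4  11=6  12=12  13=16  14=21  15=23

15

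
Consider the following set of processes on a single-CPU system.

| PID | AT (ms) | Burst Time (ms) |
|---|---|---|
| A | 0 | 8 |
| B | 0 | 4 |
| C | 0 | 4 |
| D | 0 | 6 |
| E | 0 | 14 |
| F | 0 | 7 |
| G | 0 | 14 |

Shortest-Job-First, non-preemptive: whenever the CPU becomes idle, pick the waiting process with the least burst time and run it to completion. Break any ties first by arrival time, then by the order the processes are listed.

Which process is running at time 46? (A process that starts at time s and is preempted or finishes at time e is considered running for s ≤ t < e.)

G

Gantt: | B 0-4 | C 4-8 | D 8-14 | F 14-21 | A 21-29 | E 29-43 | G 43-57 |
Completion: A=29  B=4  C=8  D=14  E=43  F=21  G=57
Turnaround (C−A): A=29  B=4  C=8  D=14  E=43  F=21  G=57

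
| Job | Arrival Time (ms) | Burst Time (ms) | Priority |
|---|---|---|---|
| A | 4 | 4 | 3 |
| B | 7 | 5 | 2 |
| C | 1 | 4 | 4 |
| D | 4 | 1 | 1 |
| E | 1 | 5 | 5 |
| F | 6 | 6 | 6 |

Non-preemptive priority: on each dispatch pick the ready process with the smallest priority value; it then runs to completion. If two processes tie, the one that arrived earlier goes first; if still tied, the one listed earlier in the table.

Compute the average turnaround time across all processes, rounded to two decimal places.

9.83

Schedule: | idle 0-1 | C 1-5 | D 5-6 | A 6-10 | B 10-15 | E 15-20 | F 20-26 |
Completion: A=10  B=15  C=5  D=6  E=20  F=26
Turnaround times: A=6, B=8, C=4, D=2, E=19, F=20
Average turnaround = (6+8+4+2+19+20) / 6 = 59/6 = 9.83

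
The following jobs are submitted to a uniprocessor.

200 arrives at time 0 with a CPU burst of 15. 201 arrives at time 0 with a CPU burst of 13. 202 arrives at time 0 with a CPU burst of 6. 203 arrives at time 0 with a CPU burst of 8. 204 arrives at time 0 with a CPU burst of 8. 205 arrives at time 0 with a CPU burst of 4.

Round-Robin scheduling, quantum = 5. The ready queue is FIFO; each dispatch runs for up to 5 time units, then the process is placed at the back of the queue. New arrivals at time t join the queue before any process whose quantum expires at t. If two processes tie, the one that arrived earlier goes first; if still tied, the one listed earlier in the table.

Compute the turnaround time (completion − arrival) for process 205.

Timeline: | 200 0-5 | 201 5-10 | 202 10-15 | 203 15-20 | 204 20-25 | 205 25-29 | 200 29-34 | 201 34-39 | 202 39-40 | 203 40-43 | 204 43-46 | 200 46-51 | 201 51-54 |
Completion: 200=51  201=54  202=40  203=43  204=46  205=29
Turnaround (C−A): 200=51  201=54  202=40  203=43  204=46  205=29
Turnaround(205) = completion − arrival = 29 − 0 = 29

29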